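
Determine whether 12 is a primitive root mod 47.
12^{23} ≡ 1 mod 47 and 23 < 46, so ord_47(12) = 23 ≠ 46 and 12 is not a primitive root.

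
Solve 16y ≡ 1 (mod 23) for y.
Since 23 is prime, by Fermat 16^(-1) ≡ 16^{21} ≡ 13 (mod 23). Verify: 16 × 13 = 208 ≡ 1 (mod 23)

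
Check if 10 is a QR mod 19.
By Euler's criterion: 10^{9} ≡ 18 (mod 19). Since this equals -1 (≡ 18), 10 is not a QR.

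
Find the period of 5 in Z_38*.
Powers of 5 mod 38: 5^1≡5, 5^2≡25, 5^3≡11, 5^4≡17, 5^5≡9, 5^6≡7, 5^7≡35, 5^8≡23, 5^9≡1. Order = 9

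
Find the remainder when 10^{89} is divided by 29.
By Fermat: 10^{28} ≡ 1 (mod 29). 89 = 3×28 + 5. So 10^{89} ≡ 10^{5} ≡ 8 (mod 29)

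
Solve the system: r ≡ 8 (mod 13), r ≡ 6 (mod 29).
M = 13 × 29 = 377. M₁ = 29, y₁ ≡ 9 (mod 13). M₂ = 13, y₂ ≡ 9 (mod 29). r = 8×29×9 + 6×13×9 ≡ 151 (mod 377)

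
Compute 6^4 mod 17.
6^{4} = 1296 ≡ 4 mod 17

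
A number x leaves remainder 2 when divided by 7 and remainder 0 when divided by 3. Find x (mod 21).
M = 7 × 3 = 21. M₁ = 3, y₁ ≡ 5 (mod 7). M₂ = 7, y₂ ≡ 1 (mod 3). x = 2×3×5 + 0×7×1 ≡ 9 (mod 21)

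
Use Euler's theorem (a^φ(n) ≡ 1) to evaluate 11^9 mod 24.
By Euler: 11^{8} ≡ 1 (mod 24) since gcd(11, 24) = 1. 9 = 1×8 + 1. So 11^{9} ≡ 11^{1} ≡ 11 (mod 24)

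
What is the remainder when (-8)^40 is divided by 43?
By repeated squaring (mod 43): (-8)^{1}≡35, (-8)^{2}≡21, (-8)^{4}≡11, (-8)^{8}≡35, (-8)^{16}≡21, (-8)^{32}≡11. Then (-8)^{40} = (-8)^{32+8} ≡ 11 × 35 ≡ 41 (mod 43)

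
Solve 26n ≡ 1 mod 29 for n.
Since 29 is prime, by Fermat 26^(-1) ≡ 26^{27} ≡ 19 mod 29. Verify: 26 × 19 = 494 ≡ 1 mod 29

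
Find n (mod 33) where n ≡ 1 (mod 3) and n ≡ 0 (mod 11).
M = 3 × 11 = 33. M₁ = 11, y₁ ≡ 2 (mod 3). M₂ = 3, y₂ ≡ 4 (mod 11). n = 1×11×2 + 0×3×4 ≡ 22 (mod 33)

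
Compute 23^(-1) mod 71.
Since 71 is prime, by Fermat 23^(-1) ≡ 23^{69} ≡ 34 mod 71. Verify: 23 × 34 = 782 ≡ 1 mod 71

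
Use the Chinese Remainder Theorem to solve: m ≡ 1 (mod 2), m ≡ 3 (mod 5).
M = 2 × 5 = 10. M₁ = 5, y₁ ≡ 1 (mod 2). M₂ = 2, y₂ ≡ 3 (mod 5). m = 1×5×1 + 3×2×3 ≡ 3 (mod 10)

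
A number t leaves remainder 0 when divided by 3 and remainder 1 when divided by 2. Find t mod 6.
M = 3 × 2 = 6. M₁ = 2, y₁ ≡ 2 mod 3. M₂ = 3, y₂ ≡ 1 mod 2. t = 0×2×2 + 1×3×1 ≡ 3 mod 6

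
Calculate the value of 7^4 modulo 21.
7^{4} = 2401 ≡ 7 mod 21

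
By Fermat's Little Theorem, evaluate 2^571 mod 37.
By Fermat: 2^{36} ≡ 1 mod 37. 571 ≡ 31 mod 36. So 2^{571} ≡ 2^{31} ≡ 22 mod 37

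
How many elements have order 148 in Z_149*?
There are φ(149-1) = φ(148) = 72 primitive roots modulo 149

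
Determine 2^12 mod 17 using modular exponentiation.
By repeated squaring mod 17: 2^{1}≡2, 2^{2}≡4, 2^{4}≡16, 2^{8}≡1. Then 2^{12} = 2^{8+4} ≡ 1 × 16 ≡ 16 mod 17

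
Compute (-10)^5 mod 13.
By repeated squaring mod 13: (-10)^{1}≡3, (-10)^{2}≡9, (-10)^{4}≡3. Then (-10)^{5} = (-10)^{4+1} ≡ 3 × 3 ≡ 9 mod 13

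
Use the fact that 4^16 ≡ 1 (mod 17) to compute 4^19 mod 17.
By Fermat: 4^{16} ≡ 1 (mod 17). So 4^{19} = 4^{16} · 4^{3} ≡ 4^{3} ≡ 13 (mod 17)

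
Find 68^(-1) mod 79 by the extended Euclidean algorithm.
Extended GCD: 68(-36) + 79(31) = 1. So 68^(-1) ≡ -36 ≡ 43 mod 79. Verify: 68 × 43 = 2924 ≡ 1 mod 79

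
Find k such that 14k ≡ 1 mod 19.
Since 19 is prime, by Fermat 14^(-1) ≡ 14^{17} ≡ 15 mod 19. Verify: 14 × 15 = 210 ≡ 1 mod 19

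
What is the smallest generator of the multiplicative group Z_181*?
g = 2. Powers: [2, 4, 8, 16, 32, 64, ...] generates all 180 non-zero residues.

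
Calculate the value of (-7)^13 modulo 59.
By repeated squaring (mod 59): (-7)^{1}≡52, (-7)^{2}≡49, (-7)^{4}≡41, (-7)^{8}≡29. Then (-7)^{13} = (-7)^{8+4+1} ≡ 29 × 41 × 52 ≡ 55 (mod 59)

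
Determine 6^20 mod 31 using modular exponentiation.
By repeated squaring (mod 31): 6^{1}≡6, 6^{2}≡5, 6^{4}≡25, 6^{8}≡5, 6^{16}≡25. Then 6^{20} = 6^{16+4} ≡ 25 × 25 ≡ 5 (mod 31)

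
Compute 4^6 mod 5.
Using Fermat: 4^{4} ≡ 1 mod 5. 6 ≡ 2 mod 4. So 4^{6} ≡ 4^{2} ≡ 1 mod 5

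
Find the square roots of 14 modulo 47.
The square roots of 14 mod 47 are 25 and 22. Verify: 25² = 625 ≡ 14 (mod 47)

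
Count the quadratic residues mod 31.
Exactly half the non-zero residues mod a prime are QRs: (31-1)/2 = 15.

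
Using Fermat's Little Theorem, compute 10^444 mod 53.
By Fermat: 10^{52} ≡ 1 (mod 53). 444 ≡ 28 (mod 52). So 10^{444} ≡ 10^{28} ≡ 47 (mod 53)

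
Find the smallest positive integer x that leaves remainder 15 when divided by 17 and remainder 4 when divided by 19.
M = 17 × 19 = 323. M₁ = 19, y₁ ≡ 9 mod 17. M₂ = 17, y₂ ≡ 9 mod 19. x = 15×19×9 + 4×17×9 ≡ 270 mod 323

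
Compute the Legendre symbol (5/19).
(5/19) = 5^{9} mod 19 = 1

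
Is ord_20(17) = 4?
Powers of 17 mod 20: 17^1≡17, 17^2≡9, 17^3≡13, 17^4≡1. First k with 17^k≡1 is k=4. Yes, ord_20(17) = 4.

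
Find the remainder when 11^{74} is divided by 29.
By Fermat: 11^{28} ≡ 1 mod 29. 74 = 2×28 + 18. So 11^{74} ≡ 11^{18} ≡ 4 mod 29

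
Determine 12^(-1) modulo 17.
Since 17 is prime, by Fermat 12^(-1) ≡ 12^{15} ≡ 10 mod 17. Verify: 12 × 10 = 120 ≡ 1 mod 17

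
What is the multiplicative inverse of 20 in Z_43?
Since 43 is prime, by Fermat 20^(-1) ≡ 20^{41} ≡ 28 mod 43. Verify: 20 × 28 = 560 ≡ 1 mod 43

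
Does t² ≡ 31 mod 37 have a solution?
By Euler's criterion: 31^{18} ≡ 36 mod 37. Since this equals -1 (≡ 36), 31 is not a QR.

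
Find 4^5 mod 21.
By repeated squaring mod 21: 4^{1}≡4, 4^{2}≡16, 4^{4}≡4. Then 4^{5} = 4^{4+1} ≡ 4 × 4 ≡ 16 mod 21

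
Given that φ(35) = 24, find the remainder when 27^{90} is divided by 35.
By Euler: 27^{24} ≡ 1 mod 35 since gcd(27, 35) = 1. 90 = 3×24 + 18. So 27^{90} ≡ 27^{18} ≡ 29 mod 35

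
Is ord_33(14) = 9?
Powers of 14 mod 33: 14^1≡14, 14^2≡31, 14^3≡5, 14^4≡4, 14^5≡23, 14^6≡25, 14^7≡20, 14^8≡16, 14^9≡26, 14^10≡1. 14^9≡26≢1, so ord ≠ 9. No, the actual order is 10.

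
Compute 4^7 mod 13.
By repeated squaring (mod 13): 4^{1}≡4, 4^{2}≡3, 4^{4}≡9. Then 4^{7} = 4^{4+2+1} ≡ 9 × 3 × 4 ≡ 4 (mod 13)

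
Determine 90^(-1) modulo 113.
Since 113 is prime, by Fermat 90^(-1) ≡ 90^{111} ≡ 54 mod 113. Verify: 90 × 54 = 4860 ≡ 1 mod 113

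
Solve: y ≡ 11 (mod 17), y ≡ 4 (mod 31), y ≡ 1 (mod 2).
M = 17 × 31 × 2 = 1054. M₁ = 62, y₁ ≡ 14 (mod 17). M₂ = 34, y₂ ≡ 21 (mod 31). M₃ = 527, y₃ ≡ 1 (mod 2). y = 11×62×14 + 4×34×21 + 1×527×1 ≡ 283 (mod 1054)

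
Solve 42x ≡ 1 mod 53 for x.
Since 53 is prime, by Fermat 42^(-1) ≡ 42^{51} ≡ 24 mod 53. Verify: 42 × 24 = 1008 ≡ 1 mod 53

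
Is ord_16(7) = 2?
Powers of 7 mod 16: 7^1≡7, 7^2≡1. First k with 7^k≡1 is k=2. Yes, ord_16(7) = 2.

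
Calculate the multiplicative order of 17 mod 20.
Powers of 17 mod 20: 17^1≡17, 17^2≡9, 17^3≡13, 17^4≡1. So the order of 17 is 4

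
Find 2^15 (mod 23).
By repeated squaring (mod 23): 2^{1}≡2, 2^{2}≡4, 2^{4}≡16, 2^{8}≡3. Then 2^{15} = 2^{8+4+2+1} ≡ 3 × 16 × 4 × 2 ≡ 16 (mod 23)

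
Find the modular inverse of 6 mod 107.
Since 107 is prime, by Fermat 6^(-1) ≡ 6^{105} ≡ 18 (mod 107). Verify: 6 × 18 = 108 ≡ 1 (mod 107)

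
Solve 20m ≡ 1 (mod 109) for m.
Since 109 is prime, by Fermat 20^(-1) ≡ 20^{107} ≡ 60 (mod 109). Verify: 20 × 60 = 1200 ≡ 1 (mod 109)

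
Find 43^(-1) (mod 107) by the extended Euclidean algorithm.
Extended GCD: 43(5) + 107(-2) = 1. So 43^(-1) ≡ 5 (mod 107). Verify: 43 × 5 = 215 ≡ 1 (mod 107)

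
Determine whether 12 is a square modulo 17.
By Euler's criterion: 12^{8} ≡ 16 mod 17. Since this equals -1 (≡ 16), 12 is not a QR.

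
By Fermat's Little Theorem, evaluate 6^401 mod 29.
By Fermat: 6^{28} ≡ 1 mod 29. 401 ≡ 9 mod 28. So 6^{401} ≡ 6^{9} ≡ 22 mod 29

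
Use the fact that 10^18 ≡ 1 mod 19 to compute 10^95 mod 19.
By Fermat: 10^{18} ≡ 1 mod 19. 95 = 5×18 + 5. So 10^{95} ≡ 10^{5} ≡ 3 mod 19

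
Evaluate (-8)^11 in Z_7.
Using Fermat: (-8)^{6} ≡ 1 mod 7. 11 ≡ 5 mod 6. So (-8)^{11} ≡ (-8)^{5} ≡ 6 mod 7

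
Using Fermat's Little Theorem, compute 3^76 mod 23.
By Fermat: 3^{22} ≡ 1 (mod 23). 76 = 3×22 + 10. So 3^{76} ≡ 3^{10} ≡ 8 (mod 23)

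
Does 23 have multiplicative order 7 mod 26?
Powers of 23 mod 26: 23^1≡23, 23^2≡9, 23^3≡25, 23^4≡3, 23^5≡17, 23^6≡1. Already 23^6≡1, so the order is 6 < 7. No, the actual order is 6.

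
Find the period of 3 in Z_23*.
Powers of 3 mod 23: 3^1≡3, 3^2≡9, 3^3≡4, 3^4≡12, 3^5≡13, 3^6≡16, 3^7≡2, 3^8≡6, 3^9≡18, 3^10≡8, 3^11≡1. So the order of 3 is 11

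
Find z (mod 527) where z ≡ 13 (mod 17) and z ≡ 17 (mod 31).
M = 17 × 31 = 527. M₁ = 31, y₁ ≡ 11 (mod 17). M₂ = 17, y₂ ≡ 11 (mod 31). z = 13×31×11 + 17×17×11 ≡ 234 (mod 527)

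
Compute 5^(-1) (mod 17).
Since 17 is prime, by Fermat 5^(-1) ≡ 5^{15} ≡ 7 (mod 17). Verify: 5 × 7 = 35 ≡ 1 (mod 17)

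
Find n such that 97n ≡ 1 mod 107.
Since 107 is prime, by Fermat 97^(-1) ≡ 97^{105} ≡ 32 mod 107. Verify: 97 × 32 = 3104 ≡ 1 mod 107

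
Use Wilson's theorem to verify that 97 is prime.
(96)! mod 97 = 96. Since this equals -1 mod 97, Wilson confirms 97 is prime.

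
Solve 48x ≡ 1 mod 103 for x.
Since 103 is prime, by Fermat 48^(-1) ≡ 48^{101} ≡ 88 mod 103. Verify: 48 × 88 = 4224 ≡ 1 mod 103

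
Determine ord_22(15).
Powers of 15 mod 22: 15^1≡15, 15^2≡5, 15^3≡9, 15^4≡3, 15^5≡1. So the order of 15 is 5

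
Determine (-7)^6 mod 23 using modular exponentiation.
By repeated squaring (mod 23): (-7)^{1}≡16, (-7)^{2}≡3, (-7)^{4}≡9. Then (-7)^{6} = (-7)^{4+2} ≡ 9 × 3 ≡ 4 (mod 23)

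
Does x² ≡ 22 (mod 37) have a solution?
By Euler's criterion: 22^{18} ≡ 36 (mod 37). Since this equals -1 (≡ 36), 22 is not a QR.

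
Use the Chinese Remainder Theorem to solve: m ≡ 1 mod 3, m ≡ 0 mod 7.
M = 3 × 7 = 21. M₁ = 7, y₁ ≡ 1 mod 3. M₂ = 3, y₂ ≡ 5 mod 7. m = 1×7×1 + 0×3×5 ≡ 7 mod 21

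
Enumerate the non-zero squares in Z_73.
Squares in Z_73*: {1, 2, 3, 4, 6, 8, 9, 12, 16, 18, 19, 23, 24, 25, 27, 32, 35, 36, 37, 38, 41, 46, 48, 49, 50, 54, 55, 57, 61, 64, 65, 67, 69, 70, 71, 72}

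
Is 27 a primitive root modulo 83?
27^{41} ≡ 1 mod 83 and 41 < 82, so ord_83(27) = 41 ≠ 82 and 27 is not a primitive root.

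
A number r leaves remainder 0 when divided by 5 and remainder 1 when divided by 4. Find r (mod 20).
M = 5 × 4 = 20. M₁ = 4, y₁ ≡ 4 (mod 5). M₂ = 5, y₂ ≡ 1 (mod 4). r = 0×4×4 + 1×5×1 ≡ 5 (mod 20)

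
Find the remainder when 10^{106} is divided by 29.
By Fermat: 10^{28} ≡ 1 mod 29. 106 = 3×28 + 22. So 10^{106} ≡ 10^{22} ≡ 4 mod 29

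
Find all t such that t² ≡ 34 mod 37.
The square roots of 34 mod 37 are 16 and 21. Verify: 16² = 256 ≡ 34 mod 37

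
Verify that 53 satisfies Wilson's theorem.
(52)! mod 53 = 52. Since this equals -1 (mod 53), Wilson confirms 53 is prime.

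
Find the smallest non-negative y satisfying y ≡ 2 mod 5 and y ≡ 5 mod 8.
M = 5 × 8 = 40. M₁ = 8, y₁ ≡ 2 mod 5. M₂ = 5, y₂ ≡ 5 mod 8. y = 2×8×2 + 5×5×5 ≡ 37 mod 40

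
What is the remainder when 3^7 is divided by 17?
By repeated squaring mod 17: 3^{1}≡3, 3^{2}≡9, 3^{4}≡13. Then 3^{7} = 3^{4+2+1} ≡ 13 × 9 × 3 ≡ 11 mod 17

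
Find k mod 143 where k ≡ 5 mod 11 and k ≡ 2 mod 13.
M = 11 × 13 = 143. M₁ = 13, y₁ ≡ 6 mod 11. M₂ = 11, y₂ ≡ 6 mod 13. k = 5×13×6 + 2×11×6 ≡ 93 mod 143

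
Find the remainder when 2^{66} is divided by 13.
By Fermat: 2^{12} ≡ 1 (mod 13). 66 = 5×12 + 6. So 2^{66} ≡ 2^{6} ≡ 12 (mod 13)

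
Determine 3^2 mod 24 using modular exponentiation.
3^{2} = 9 ≡ 9 mod 24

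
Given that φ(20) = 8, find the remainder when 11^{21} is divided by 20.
By Euler: 11^{8} ≡ 1 (mod 20) since gcd(11, 20) = 1. 21 = 2×8 + 5. So 11^{21} ≡ 11^{5} ≡ 11 (mod 20)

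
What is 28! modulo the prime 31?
(30)! = (28)! × (29) × (30) ≡ -1 (mod 31). So (28)! ≡ -1 × [(30)(29)]^(-1) ≡ 15 (mod 31)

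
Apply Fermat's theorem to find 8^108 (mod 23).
By Fermat: 8^{22} ≡ 1 (mod 23). 108 = 4×22 + 20. So 8^{108} ≡ 8^{20} ≡ 9 (mod 23)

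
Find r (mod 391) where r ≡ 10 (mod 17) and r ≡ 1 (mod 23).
M = 17 × 23 = 391. M₁ = 23, y₁ ≡ 3 (mod 17). M₂ = 17, y₂ ≡ 19 (mod 23). r = 10×23×3 + 1×17×19 ≡ 231 (mod 391)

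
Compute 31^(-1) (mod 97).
Since 97 is prime, by Fermat 31^(-1) ≡ 31^{95} ≡ 72 (mod 97). Verify: 31 × 72 = 2232 ≡ 1 (mod 97)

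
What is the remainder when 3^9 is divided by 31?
By repeated squaring (mod 31): 3^{1}≡3, 3^{2}≡9, 3^{4}≡19, 3^{8}≡20. Then 3^{9} = 3^{8+1} ≡ 20 × 3 ≡ 29 (mod 31)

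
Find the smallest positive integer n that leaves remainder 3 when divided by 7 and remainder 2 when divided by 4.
M = 7 × 4 = 28. M₁ = 4, y₁ ≡ 2 (mod 7). M₂ = 7, y₂ ≡ 3 (mod 4). n = 3×4×2 + 2×7×3 ≡ 10 (mod 28)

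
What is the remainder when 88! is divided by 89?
By Wilson's theorem, (88)! ≡ -1 ≡ 88 mod 89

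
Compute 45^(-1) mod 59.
Since 59 is prime, by Fermat 45^(-1) ≡ 45^{57} ≡ 21 mod 59. Verify: 45 × 21 = 945 ≡ 1 mod 59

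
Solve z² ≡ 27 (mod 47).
The square roots of 27 mod 47 are 36 and 11. Verify: 36² = 1296 ≡ 27 (mod 47)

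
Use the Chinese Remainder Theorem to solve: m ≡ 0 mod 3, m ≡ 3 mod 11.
M = 3 × 11 = 33. M₁ = 11, y₁ ≡ 2 mod 3. M₂ = 3, y₂ ≡ 4 mod 11. m = 0×11×2 + 3×3×4 ≡ 3 mod 33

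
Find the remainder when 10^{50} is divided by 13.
By Fermat: 10^{12} ≡ 1 (mod 13). 50 = 4×12 + 2. So 10^{50} ≡ 10^{2} ≡ 9 (mod 13)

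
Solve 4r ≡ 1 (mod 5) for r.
Since 5 is prime, by Fermat 4^(-1) ≡ 4^{3} ≡ 4 (mod 5). Verify: 4 × 4 = 16 ≡ 1 (mod 5)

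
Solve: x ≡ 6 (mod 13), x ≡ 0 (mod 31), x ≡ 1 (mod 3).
M = 13 × 31 × 3 = 1209. M₁ = 93, y₁ ≡ 7 (mod 13). M₂ = 39, y₂ ≡ 4 (mod 31). M₃ = 403, y₃ ≡ 1 (mod 3). x = 6×93×7 + 0×39×4 + 1×403×1 ≡ 682 (mod 1209)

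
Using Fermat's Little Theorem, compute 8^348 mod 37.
By Fermat: 8^{36} ≡ 1 mod 37. 348 ≡ 24 mod 36. So 8^{348} ≡ 8^{24} ≡ 1 mod 37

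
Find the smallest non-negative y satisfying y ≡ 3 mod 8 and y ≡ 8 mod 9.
M = 8 × 9 = 72. M₁ = 9, y₁ ≡ 1 mod 8. M₂ = 8, y₂ ≡ 8 mod 9. y = 3×9×1 + 8×8×8 ≡ 35 mod 72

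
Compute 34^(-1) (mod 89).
Since 89 is prime, by Fermat 34^(-1) ≡ 34^{87} ≡ 55 (mod 89). Verify: 34 × 55 = 1870 ≡ 1 (mod 89)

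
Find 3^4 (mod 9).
3^{4} = 81 ≡ 0 (mod 9)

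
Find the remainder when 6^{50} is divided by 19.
By Fermat: 6^{18} ≡ 1 (mod 19). 50 = 2×18 + 14. So 6^{50} ≡ 6^{14} ≡ 5 (mod 19)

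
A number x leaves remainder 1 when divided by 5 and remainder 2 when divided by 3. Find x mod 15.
M = 5 × 3 = 15. M₁ = 3, y₁ ≡ 2 mod 5. M₂ = 5, y₂ ≡ 2 mod 3. x = 1×3×2 + 2×5×2 ≡ 11 mod 15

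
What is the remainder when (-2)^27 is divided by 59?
By repeated squaring mod 59: (-2)^{1}≡57, (-2)^{2}≡4, (-2)^{4}≡16, (-2)^{8}≡20, (-2)^{16}≡46. Then (-2)^{27} = (-2)^{16+8+2+1} ≡ 46 × 20 × 4 × 57 ≡ 15 mod 59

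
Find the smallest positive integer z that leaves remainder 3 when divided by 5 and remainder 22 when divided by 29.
M = 5 × 29 = 145. M₁ = 29, y₁ ≡ 4 (mod 5). M₂ = 5, y₂ ≡ 6 (mod 29). z = 3×29×4 + 22×5×6 ≡ 138 (mod 145)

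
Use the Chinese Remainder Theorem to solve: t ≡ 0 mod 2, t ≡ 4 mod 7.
M = 2 × 7 = 14. M₁ = 7, y₁ ≡ 1 mod 2. M₂ = 2, y₂ ≡ 4 mod 7. t = 0×7×1 + 4×2×4 ≡ 4 mod 14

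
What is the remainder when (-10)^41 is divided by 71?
By repeated squaring mod 71: (-10)^{1}≡61, (-10)^{2}≡29, (-10)^{4}≡60, (-10)^{8}≡50, (-10)^{16}≡15, (-10)^{32}≡12. Then (-10)^{41} = (-10)^{32+8+1} ≡ 12 × 50 × 61 ≡ 35 mod 71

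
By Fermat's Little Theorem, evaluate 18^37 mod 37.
By Fermat: 18^{36} ≡ 1 (mod 37). So 18^{37} = 18^{36} · 18^{1} ≡ 18^{1} ≡ 18 (mod 37)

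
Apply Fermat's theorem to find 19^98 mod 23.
By Fermat: 19^{22} ≡ 1 mod 23. 98 = 4×22 + 10. So 19^{98} ≡ 19^{10} ≡ 6 mod 23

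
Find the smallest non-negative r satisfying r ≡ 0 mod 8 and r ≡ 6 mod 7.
M = 8 × 7 = 56. M₁ = 7, y₁ ≡ 7 mod 8. M₂ = 8, y₂ ≡ 1 mod 7. r = 0×7×7 + 6×8×1 ≡ 48 mod 56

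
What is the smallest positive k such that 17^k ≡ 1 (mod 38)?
Powers of 17 mod 38: 17^1≡17, 17^2≡23, 17^3≡11, 17^4≡35, 17^5≡25, 17^6≡7, 17^7≡5, 17^8≡9, 17^9≡1. So the order of 17 is 9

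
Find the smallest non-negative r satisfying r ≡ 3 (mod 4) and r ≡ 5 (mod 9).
M = 4 × 9 = 36. M₁ = 9, y₁ ≡ 1 (mod 4). M₂ = 4, y₂ ≡ 7 (mod 9). r = 3×9×1 + 5×4×7 ≡ 23 (mod 36)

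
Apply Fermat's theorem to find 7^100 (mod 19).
By Fermat: 7^{18} ≡ 1 (mod 19). 100 = 5×18 + 10. So 7^{100} ≡ 7^{10} ≡ 7 (mod 19)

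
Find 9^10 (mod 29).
By repeated squaring (mod 29): 9^{1}≡9, 9^{2}≡23, 9^{4}≡7, 9^{8}≡20. Then 9^{10} = 9^{8+2} ≡ 20 × 23 ≡ 25 (mod 29)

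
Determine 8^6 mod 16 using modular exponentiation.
By repeated squaring mod 16: 8^{1}≡8, 8^{2}≡0, 8^{4}≡0. Then 8^{6} = 8^{4+2} ≡ 0 × 0 ≡ 0 mod 16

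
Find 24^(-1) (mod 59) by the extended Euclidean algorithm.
Extended GCD: 24(-27) + 59(11) = 1. So 24^(-1) ≡ -27 ≡ 32 (mod 59). Verify: 24 × 32 = 768 ≡ 1 (mod 59)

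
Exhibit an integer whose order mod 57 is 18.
2 has order 18 mod 57 since 2^{18} ≡ 1 mod 57 and no smaller power works.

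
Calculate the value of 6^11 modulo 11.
Using Fermat: 6^{10} ≡ 1 mod 11. 11 ≡ 1 mod 10. So 6^{11} ≡ 6^{1} ≡ 6 mod 11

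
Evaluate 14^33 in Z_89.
By repeated squaring mod 89: 14^{1}≡14, 14^{2}≡18, 14^{4}≡57, 14^{8}≡45, 14^{16}≡67, 14^{32}≡39. Then 14^{33} = 14^{32+1} ≡ 39 × 14 ≡ 12 mod 89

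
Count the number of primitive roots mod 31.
Number of primitive roots mod 31 = φ(p-1) = φ(30) = 8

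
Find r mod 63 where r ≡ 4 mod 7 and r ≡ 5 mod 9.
M = 7 × 9 = 63. M₁ = 9, y₁ ≡ 4 mod 7. M₂ = 7, y₂ ≡ 4 mod 9. r = 4×9×4 + 5×7×4 ≡ 32 mod 63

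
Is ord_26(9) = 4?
Powers of 9 mod 26: 9^1≡9, 9^2≡3, 9^3≡1. Already 9^3≡1, so the order is 3 < 4. No, the actual order is 3.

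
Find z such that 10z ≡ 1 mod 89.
Since 89 is prime, by Fermat 10^(-1) ≡ 10^{87} ≡ 9 mod 89. Verify: 10 × 9 = 90 ≡ 1 mod 89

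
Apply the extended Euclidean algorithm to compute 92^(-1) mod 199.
Extended GCD: 92(-93) + 199(43) = 1. So 92^(-1) ≡ -93 ≡ 106 (mod 199). Verify: 92 × 106 = 9752 ≡ 1 (mod 199)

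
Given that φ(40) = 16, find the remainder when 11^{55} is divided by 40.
By Euler: 11^{16} ≡ 1 (mod 40) since gcd(11, 40) = 1. 55 = 3×16 + 7. So 11^{55} ≡ 11^{7} ≡ 11 (mod 40)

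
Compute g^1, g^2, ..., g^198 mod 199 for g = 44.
44^1, 44^2, ..., 44^{198} mod 199: [44, 145, 12, 130, 148, 144, 167, 184, 136, 14, 19, 40, 168, 29, 82, 26, 149, 188, 113, 196, 67, 162, 163, 8, 153, 165, 96, 45, 189, 157, 142, 79, 93, 112, 152, 121, 150, 33, 59, 9, 197, 111, 108, 175, 138, 102, 110, 64, 30, 126, 171, 161, 119, 62, 141, 35, 147, 100, 22, 172, 6, 65, 74, 72, 183, 92, 68, 7, 109, 20, 84, 114, 41, 13, 174, 94, 156, 98, 133, 81, 181, 4, 176, 182, 48, 122, 194, 178, 71, 139, 146, 56, 76, 160, 75, 116, 129, 104, 198, 155, 54, 187, 69, 51, 55, 32, 15, 63, 185, 180, 159, 31, 170, 117, 173, 50, 11, 86, 3, 132, 37, 36, 191, 46, 34, 103, 154, 10, 42, 57, 120, 106, 87, 47, 78, 49, 166, 140, 190, 2, 88, 91, 24, 61, 97, 89, 135, 169, 73, 28, 38, 80, 137, 58, 164, 52, 99, 177, 27, 193, 134, 125, 127, 16, 107, 131, 192, 90, 179, 115, 85, 158, 186, 25, 105, 43, 101, 66, 118, 18, 195, 23, 17, 151, 77, 5, 21, 128, 60, 53, 143, 123, 39, 124, 83, 70, 95, 1]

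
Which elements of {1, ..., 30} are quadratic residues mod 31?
Quadratic residues modulo 31: {1, 2, 4, 5, 7, 8, 9, 10, 14, 16, 18, 19, 20, 25, 28}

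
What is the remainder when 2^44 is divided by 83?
By repeated squaring mod 83: 2^{1}≡2, 2^{2}≡4, 2^{4}≡16, 2^{8}≡7, 2^{16}≡49, 2^{32}≡77. Then 2^{44} = 2^{32+8+4} ≡ 77 × 7 × 16 ≡ 75 mod 83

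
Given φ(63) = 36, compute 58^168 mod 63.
By Euler: 58^{36} ≡ 1 mod 63 since gcd(58, 63) = 1. 168 = 4×36 + 24. So 58^{168} ≡ 58^{24} ≡ 1 mod 63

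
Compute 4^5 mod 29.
By repeated squaring mod 29: 4^{1}≡4, 4^{2}≡16, 4^{4}≡24. Then 4^{5} = 4^{4+1} ≡ 24 × 4 ≡ 9 mod 29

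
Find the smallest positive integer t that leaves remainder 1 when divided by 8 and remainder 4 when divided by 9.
M = 8 × 9 = 72. M₁ = 9, y₁ ≡ 1 (mod 8). M₂ = 8, y₂ ≡ 8 (mod 9). t = 1×9×1 + 4×8×8 ≡ 49 (mod 72)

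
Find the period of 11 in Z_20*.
Powers of 11 mod 20: 11^1≡11, 11^2≡1. ord_20(11) = 2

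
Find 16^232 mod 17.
Using Fermat: 16^{16} ≡ 1 mod 17. 232 ≡ 8 mod 16. So 16^{232} ≡ 16^{8} ≡ 1 mod 17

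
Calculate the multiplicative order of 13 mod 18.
Powers of 13 mod 18: 13^1≡13, 13^2≡7, 13^3≡1. ord_18(13) = 3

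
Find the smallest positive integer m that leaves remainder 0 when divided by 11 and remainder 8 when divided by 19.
M = 11 × 19 = 209. M₁ = 19, y₁ ≡ 7 mod 11. M₂ = 11, y₂ ≡ 7 mod 19. m = 0×19×7 + 8×11×7 ≡ 198 mod 209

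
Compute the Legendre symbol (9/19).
(9/19) = 9^{9} mod 19 = 1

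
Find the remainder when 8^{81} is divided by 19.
By Fermat: 8^{18} ≡ 1 mod 19. 81 = 4×18 + 9. So 8^{81} ≡ 8^{9} ≡ 18 mod 19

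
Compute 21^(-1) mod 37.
Since 37 is prime, by Fermat 21^(-1) ≡ 21^{35} ≡ 30 mod 37. Verify: 21 × 30 = 630 ≡ 1 mod 37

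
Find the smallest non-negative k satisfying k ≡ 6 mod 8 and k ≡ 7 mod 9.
M = 8 × 9 = 72. M₁ = 9, y₁ ≡ 1 mod 8. M₂ = 8, y₂ ≡ 8 mod 9. k = 6×9×1 + 7×8×8 ≡ 70 mod 72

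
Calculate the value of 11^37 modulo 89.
By repeated squaring (mod 89): 11^{1}≡11, 11^{2}≡32, 11^{4}≡45, 11^{8}≡67, 11^{16}≡39, 11^{32}≡8. Then 11^{37} = 11^{32+4+1} ≡ 8 × 45 × 11 ≡ 44 (mod 89)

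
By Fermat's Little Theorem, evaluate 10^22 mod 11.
By Fermat: 10^{10} ≡ 1 (mod 11). 22 = 2×10 + 2. So 10^{22} ≡ 10^{2} ≡ 1 (mod 11)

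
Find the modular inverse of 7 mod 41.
Since 41 is prime, by Fermat 7^(-1) ≡ 7^{39} ≡ 6 (mod 41). Verify: 7 × 6 = 42 ≡ 1 (mod 41)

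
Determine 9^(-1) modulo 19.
Since 19 is prime, by Fermat 9^(-1) ≡ 9^{17} ≡ 17 mod 19. Verify: 9 × 17 = 153 ≡ 1 mod 19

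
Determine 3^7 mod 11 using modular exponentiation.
By repeated squaring mod 11: 3^{1}≡3, 3^{2}≡9, 3^{4}≡4. Then 3^{7} = 3^{4+2+1} ≡ 4 × 9 × 3 ≡ 9 mod 11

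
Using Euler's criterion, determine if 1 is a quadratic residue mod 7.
By Euler's criterion: 1^{3} ≡ 1 mod 7. Since this equals 1, 1 is a QR.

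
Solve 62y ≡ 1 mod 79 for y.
Since 79 is prime, by Fermat 62^(-1) ≡ 62^{77} ≡ 65 mod 79. Verify: 62 × 65 = 4030 ≡ 1 mod 79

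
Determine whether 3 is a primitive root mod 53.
ord_53(3) divides 52. For each prime q|52: 3^{26}≡52, 3^{4}≡28, none ≡ 1. So 3 has order 52 and is a primitive root mod 53.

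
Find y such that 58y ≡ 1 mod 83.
Since 83 is prime, by Fermat 58^(-1) ≡ 58^{81} ≡ 73 mod 83. Verify: 58 × 73 = 4234 ≡ 1 mod 83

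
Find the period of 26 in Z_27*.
Powers of 26 mod 27: 26^1≡26, 26^2≡1. ord_27(26) = 2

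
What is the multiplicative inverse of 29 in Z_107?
Since 107 is prime, by Fermat 29^(-1) ≡ 29^{105} ≡ 48 mod 107. Verify: 29 × 48 = 1392 ≡ 1 mod 107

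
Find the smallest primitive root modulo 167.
g = 5. Powers: [5, 25, 125, 124, 119, 94, 136, ...] generates all 166 non-zero residues.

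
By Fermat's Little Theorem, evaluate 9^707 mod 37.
By Fermat: 9^{36} ≡ 1 mod 37. 707 ≡ 23 mod 36. So 9^{707} ≡ 9^{23} ≡ 34 mod 37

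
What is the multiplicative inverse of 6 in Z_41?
Since 41 is prime, by Fermat 6^(-1) ≡ 6^{39} ≡ 7 (mod 41). Verify: 6 × 7 = 42 ≡ 1 (mod 41)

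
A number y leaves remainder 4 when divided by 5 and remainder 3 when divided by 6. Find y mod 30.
M = 5 × 6 = 30. M₁ = 6, y₁ ≡ 1 mod 5. M₂ = 5, y₂ ≡ 5 mod 6. y = 4×6×1 + 3×5×5 ≡ 9 mod 30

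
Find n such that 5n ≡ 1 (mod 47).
Since 47 is prime, by Fermat 5^(-1) ≡ 5^{45} ≡ 19 (mod 47). Verify: 5 × 19 = 95 ≡ 1 (mod 47)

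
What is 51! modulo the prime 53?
(52)! = (51)! × (52) ≡ -1 (mod 53). So (51)! ≡ -1 × (52)^(-1) ≡ (-1)×(-1) = 1 (mod 53)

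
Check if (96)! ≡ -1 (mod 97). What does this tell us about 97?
(96)! mod 97 = 96. Since this equals -1 (mod 97), Wilson confirms 97 is prime.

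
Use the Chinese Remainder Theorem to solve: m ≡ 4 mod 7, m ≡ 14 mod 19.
M = 7 × 19 = 133. M₁ = 19, y₁ ≡ 3 mod 7. M₂ = 7, y₂ ≡ 11 mod 19. m = 4×19×3 + 14×7×11 ≡ 109 mod 133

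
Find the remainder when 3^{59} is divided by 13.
By Fermat: 3^{12} ≡ 1 mod 13. 59 = 4×12 + 11. So 3^{59} ≡ 3^{11} ≡ 9 mod 13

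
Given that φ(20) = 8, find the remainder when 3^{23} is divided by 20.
By Euler: 3^{8} ≡ 1 (mod 20) since gcd(3, 20) = 1. 23 = 2×8 + 7. So 3^{23} ≡ 3^{7} ≡ 7 (mod 20)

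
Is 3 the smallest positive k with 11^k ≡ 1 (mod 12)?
Powers of 11 mod 12: 11^1≡11, 11^2≡1. Already 11^2≡1, so the order is 2 < 3. No, the actual order is 2.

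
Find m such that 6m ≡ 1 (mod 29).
Since 29 is prime, by Fermat 6^(-1) ≡ 6^{27} ≡ 5 (mod 29). Verify: 6 × 5 = 30 ≡ 1 (mod 29)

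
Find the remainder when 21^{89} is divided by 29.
By Fermat: 21^{28} ≡ 1 mod 29. 89 = 3×28 + 5. So 21^{89} ≡ 21^{5} ≡ 2 mod 29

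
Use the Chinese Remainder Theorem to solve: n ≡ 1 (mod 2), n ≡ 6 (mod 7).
M = 2 × 7 = 14. M₁ = 7, y₁ ≡ 1 (mod 2). M₂ = 2, y₂ ≡ 4 (mod 7). n = 1×7×1 + 6×2×4 ≡ 13 (mod 14)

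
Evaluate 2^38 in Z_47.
By repeated squaring (mod 47): 2^{1}≡2, 2^{2}≡4, 2^{4}≡16, 2^{8}≡21, 2^{16}≡18, 2^{32}≡42. Then 2^{38} = 2^{32+4+2} ≡ 42 × 16 × 4 ≡ 9 (mod 47)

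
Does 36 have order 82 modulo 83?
36^{41} ≡ 1 (mod 83) and 41 < 82, so ord_83(36) = 41 ≠ 82 and 36 is not a primitive root.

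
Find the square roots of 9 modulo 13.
The square roots of 9 mod 13 are 3 and 10. Verify: 3² = 9 ≡ 9 (mod 13)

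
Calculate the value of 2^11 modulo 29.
By repeated squaring mod 29: 2^{1}≡2, 2^{2}≡4, 2^{4}≡16, 2^{8}≡24. Then 2^{11} = 2^{8+2+1} ≡ 24 × 4 × 2 ≡ 18 mod 29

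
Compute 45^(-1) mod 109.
Since 109 is prime, by Fermat 45^(-1) ≡ 45^{107} ≡ 63 mod 109. Verify: 45 × 63 = 2835 ≡ 1 mod 109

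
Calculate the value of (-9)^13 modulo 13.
Using Fermat: (-9)^{12} ≡ 1 (mod 13). 13 ≡ 1 (mod 12). So (-9)^{13} ≡ (-9)^{1} ≡ 4 (mod 13)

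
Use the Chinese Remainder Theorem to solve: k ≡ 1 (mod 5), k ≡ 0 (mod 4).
M = 5 × 4 = 20. M₁ = 4, y₁ ≡ 4 (mod 5). M₂ = 5, y₂ ≡ 1 (mod 4). k = 1×4×4 + 0×5×1 ≡ 16 (mod 20)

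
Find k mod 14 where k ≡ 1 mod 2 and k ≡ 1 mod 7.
M = 2 × 7 = 14. M₁ = 7, y₁ ≡ 1 mod 2. M₂ = 2, y₂ ≡ 4 mod 7. k = 1×7×1 + 1×2×4 ≡ 1 mod 14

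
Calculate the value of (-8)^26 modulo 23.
Using Fermat: (-8)^{22} ≡ 1 (mod 23). 26 ≡ 4 (mod 22). So (-8)^{26} ≡ (-8)^{4} ≡ 2 (mod 23)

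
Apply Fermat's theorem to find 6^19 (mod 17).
By Fermat: 6^{16} ≡ 1 (mod 17). So 6^{19} = 6^{16} · 6^{3} ≡ 6^{3} ≡ 12 (mod 17)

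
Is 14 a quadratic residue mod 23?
By Euler's criterion: 14^{11} ≡ 22 mod 23. Since this equals -1 (≡ 22), 14 is not a QR.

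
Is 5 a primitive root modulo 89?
5^{44} ≡ 1 mod 89 and 44 < 88, so ord_89(5) = 44 ≠ 88 and 5 is not a primitive root.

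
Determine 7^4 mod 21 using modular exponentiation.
7^{4} = 2401 ≡ 7 mod 21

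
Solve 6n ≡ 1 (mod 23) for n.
Since 23 is prime, by Fermat 6^(-1) ≡ 6^{21} ≡ 4 (mod 23). Verify: 6 × 4 = 24 ≡ 1 (mod 23)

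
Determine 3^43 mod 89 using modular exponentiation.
By repeated squaring (mod 89): 3^{1}≡3, 3^{2}≡9, 3^{4}≡81, 3^{8}≡64, 3^{16}≡2, 3^{32}≡4. Then 3^{43} = 3^{32+8+2+1} ≡ 4 × 64 × 9 × 3 ≡ 59 (mod 89)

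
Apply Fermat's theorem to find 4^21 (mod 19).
By Fermat: 4^{18} ≡ 1 (mod 19). So 4^{21} = 4^{18} · 4^{3} ≡ 4^{3} ≡ 7 (mod 19)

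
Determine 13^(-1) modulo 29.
Since 29 is prime, by Fermat 13^(-1) ≡ 13^{27} ≡ 9 (mod 29). Verify: 13 × 9 = 117 ≡ 1 (mod 29)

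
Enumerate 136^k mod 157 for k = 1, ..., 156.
136^1, 136^2, ..., 136^{156} mod 157: [136, 127, 2, 115, 97, 4, 73, 37, 8, 146, 74, 16, 135, 148, 32, 113, 139, 64, 69, 121, 128, 138, 85, 99, 119, 13, 41, 81, 26, 82, 5, 52, 7, 10, 104, 14, 20, 51, 28, 40, 102, 56, 80, 47, 112, 3, 94, 67, 6, 31, 134, 12, 62, 111, 24, 124, 65, 48, 91, 130, 96, 25, 103, 35, 50, 49, 70, 100, 98, 140, 43, 39, 123, 86, 78, 89, 15, 156, 21, 30, 155, 42, 60, 153, 84, 120, 149, 11, 83, 141, 22, 9, 125, 44, 18, 93, 88, 36, 29, 19, 72, 58, 38, 144, 116, 76, 131, 75, 152, 105, 150, 147, 53, 143, 137, 106, 129, 117, 55, 101, 77, 110, 45, 154, 63, 90, 151, 126, 23, 145, 95, 46, 133, 33, 92, 109, 66, 27, 61, 132, 54, 122, 107, 108, 87, 57, 59, 17, 114, 118, 34, 71, 79, 68, 142, 1]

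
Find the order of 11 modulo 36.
Powers of 11 mod 36: 11^1≡11, 11^2≡13, 11^3≡35, 11^4≡25, 11^5≡23, 11^6≡1. So the order of 11 is 6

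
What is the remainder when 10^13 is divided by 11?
Using Fermat: 10^{10} ≡ 1 mod 11. 13 ≡ 3 mod 10. So 10^{13} ≡ 10^{3} ≡ 10 mod 11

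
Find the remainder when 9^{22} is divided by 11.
By Fermat: 9^{10} ≡ 1 mod 11. 22 = 2×10 + 2. So 9^{22} ≡ 9^{2} ≡ 4 mod 11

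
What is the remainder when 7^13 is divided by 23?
By repeated squaring (mod 23): 7^{1}≡7, 7^{2}≡3, 7^{4}≡9, 7^{8}≡12. Then 7^{13} = 7^{8+4+1} ≡ 12 × 9 × 7 ≡ 20 (mod 23)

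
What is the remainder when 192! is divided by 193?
By Wilson's theorem, (192)! ≡ -1 ≡ 192 mod 193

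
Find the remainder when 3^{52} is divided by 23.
By Fermat: 3^{22} ≡ 1 mod 23. 52 = 2×22 + 8. So 3^{52} ≡ 3^{8} ≡ 6 mod 23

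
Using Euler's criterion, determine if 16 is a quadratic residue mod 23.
By Euler's criterion: 16^{11} ≡ 1 (mod 23). Since this equals 1, 16 is a QR.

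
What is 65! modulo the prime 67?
(66)! = (65)! × (66) ≡ -1 mod 67. So (65)! ≡ -1 × (66)^(-1) ≡ (-1)×(-1) = 1 mod 67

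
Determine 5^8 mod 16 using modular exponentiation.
By repeated squaring (mod 16): 5^{1}≡5, 5^{2}≡9, 5^{4}≡1, 5^{8}≡1. So 5^{8} ≡ 1 (mod 16)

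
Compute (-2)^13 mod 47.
By repeated squaring (mod 47): (-2)^{1}≡45, (-2)^{2}≡4, (-2)^{4}≡16, (-2)^{8}≡21. Then (-2)^{13} = (-2)^{8+4+1} ≡ 21 × 16 × 45 ≡ 33 (mod 47)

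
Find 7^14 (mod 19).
By repeated squaring (mod 19): 7^{1}≡7, 7^{2}≡11, 7^{4}≡7, 7^{8}≡11. Then 7^{14} = 7^{8+4+2} ≡ 11 × 7 × 11 ≡ 11 (mod 19)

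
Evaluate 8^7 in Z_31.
By repeated squaring (mod 31): 8^{1}≡8, 8^{2}≡2, 8^{4}≡4. Then 8^{7} = 8^{4+2+1} ≡ 4 × 2 × 8 ≡ 2 (mod 31)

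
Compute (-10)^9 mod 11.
By repeated squaring (mod 11): (-10)^{1}≡1, (-10)^{2}≡1, (-10)^{4}≡1, (-10)^{8}≡1. Then (-10)^{9} = (-10)^{8+1} ≡ 1 × 1 ≡ 1 (mod 11)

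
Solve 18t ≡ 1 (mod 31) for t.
Since 31 is prime, by Fermat 18^(-1) ≡ 18^{29} ≡ 19 (mod 31). Verify: 18 × 19 = 342 ≡ 1 (mod 31)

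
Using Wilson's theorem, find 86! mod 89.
(88)! = (86)! × (87) × (88) ≡ -1 mod 89. So (86)! ≡ -1 × [(88)(87)]^(-1) ≡ 44 mod 89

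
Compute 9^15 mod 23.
By repeated squaring (mod 23): 9^{1}≡9, 9^{2}≡12, 9^{4}≡6, 9^{8}≡13. Then 9^{15} = 9^{8+4+2+1} ≡ 13 × 6 × 12 × 9 ≡ 6 (mod 23)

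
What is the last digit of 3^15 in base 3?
By repeated squaring mod 3: 3^{1}≡0, 3^{2}≡0, 3^{4}≡0, 3^{8}≡0. Then 3^{15} = 3^{8+4+2+1} ≡ 0 × 0 × 0 × 0 ≡ 0 mod 3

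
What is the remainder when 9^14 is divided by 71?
By repeated squaring mod 71: 9^{1}≡9, 9^{2}≡10, 9^{4}≡29, 9^{8}≡60. Then 9^{14} = 9^{8+4+2} ≡ 60 × 29 × 10 ≡ 5 mod 71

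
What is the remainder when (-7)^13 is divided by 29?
By repeated squaring (mod 29): (-7)^{1}≡22, (-7)^{2}≡20, (-7)^{4}≡23, (-7)^{8}≡7. Then (-7)^{13} = (-7)^{8+4+1} ≡ 7 × 23 × 22 ≡ 4 (mod 29)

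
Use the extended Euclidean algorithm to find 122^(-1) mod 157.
Extended GCD: 122(-9) + 157(7) = 1. So 122^(-1) ≡ -9 ≡ 148 (mod 157). Verify: 122 × 148 = 18056 ≡ 1 (mod 157)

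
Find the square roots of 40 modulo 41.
The square roots of 40 mod 41 are 32 and 9. Verify: 32² = 1024 ≡ 40 mod 41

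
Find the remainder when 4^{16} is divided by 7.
By Fermat: 4^{6} ≡ 1 (mod 7). 16 = 2×6 + 4. So 4^{16} ≡ 4^{4} ≡ 4 (mod 7)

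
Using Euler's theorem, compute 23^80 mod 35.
By Euler: 23^{24} ≡ 1 mod 35 since gcd(23, 35) = 1. 80 = 3×24 + 8. So 23^{80} ≡ 23^{8} ≡ 11 mod 35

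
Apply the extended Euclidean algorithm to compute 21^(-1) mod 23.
Extended GCD: 21(11) + 23(-10) = 1. So 21^(-1) ≡ 11 mod 23. Verify: 21 × 11 = 231 ≡ 1 mod 23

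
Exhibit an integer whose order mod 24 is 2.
5 has order 2 mod 24 since 5^{2} ≡ 1 (mod 24) and no smaller power works.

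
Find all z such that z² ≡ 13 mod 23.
The square roots of 13 mod 23 are 6 and 17. Verify: 6² = 36 ≡ 13 mod 23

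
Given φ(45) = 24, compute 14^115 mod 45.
By Euler: 14^{24} ≡ 1 (mod 45) since gcd(14, 45) = 1. 115 = 4×24 + 19. So 14^{115} ≡ 14^{19} ≡ 14 (mod 45)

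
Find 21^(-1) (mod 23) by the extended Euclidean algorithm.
Extended GCD: 21(11) + 23(-10) = 1. So 21^(-1) ≡ 11 (mod 23). Verify: 21 × 11 = 231 ≡ 1 (mod 23)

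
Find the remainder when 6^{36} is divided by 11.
By Fermat: 6^{10} ≡ 1 mod 11. 36 = 3×10 + 6. So 6^{36} ≡ 6^{6} ≡ 5 mod 11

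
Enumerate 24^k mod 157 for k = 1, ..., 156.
24^1, 24^2, ..., 24^{156} mod 157: [24, 105, 8, 35, 55, 64, 123, 126, 41, 42, 66, 14, 22, 57, 112, 19, 142, 111, 152, 37, 103, 117, 139, 39, 151, 13, 155, 109, 104, 141, 87, 47, 29, 68, 62, 75, 73, 25, 129, 113, 43, 90, 119, 30, 92, 10, 83, 108, 80, 36, 79, 12, 131, 4, 96, 106, 32, 140, 63, 99, 21, 33, 7, 11, 107, 56, 88, 71, 134, 76, 97, 130, 137, 148, 98, 154, 85, 156, 133, 52, 149, 122, 102, 93, 34, 31, 116, 115, 91, 143, 135, 100, 45, 138, 15, 46, 5, 120, 54, 40, 18, 118, 6, 144, 2, 48, 53, 16, 70, 110, 128, 89, 95, 82, 84, 132, 28, 44, 114, 67, 38, 127, 65, 147, 74, 49, 77, 121, 78, 145, 26, 153, 61, 51, 125, 17, 94, 58, 136, 124, 150, 146, 50, 101, 69, 86, 23, 81, 60, 27, 20, 9, 59, 3, 72, 1]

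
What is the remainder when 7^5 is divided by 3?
Using Fermat: 7^{2} ≡ 1 mod 3. 5 ≡ 1 mod 2. So 7^{5} ≡ 7^{1} ≡ 1 mod 3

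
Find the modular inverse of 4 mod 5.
Since 5 is prime, by Fermat 4^(-1) ≡ 4^{3} ≡ 4 mod 5. Verify: 4 × 4 = 16 ≡ 1 mod 5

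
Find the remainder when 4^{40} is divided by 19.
By Fermat: 4^{18} ≡ 1 mod 19. 40 = 2×18 + 4. So 4^{40} ≡ 4^{4} ≡ 9 mod 19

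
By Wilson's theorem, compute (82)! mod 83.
By Wilson's theorem, (82)! ≡ -1 ≡ 82 mod 83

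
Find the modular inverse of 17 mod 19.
Since 19 is prime, by Fermat 17^(-1) ≡ 17^{17} ≡ 9 (mod 19). Verify: 17 × 9 = 153 ≡ 1 (mod 19)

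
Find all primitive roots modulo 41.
There are φ(40) = 16 primitive roots mod 41: {6, 7, 11, 12, 13, 15, 17, 19, 22, 24, 26, 28, 29, 30, 34, 35}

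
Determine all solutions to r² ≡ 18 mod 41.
The square roots of 18 mod 41 are 10 and 31. Verify: 10² = 100 ≡ 18 mod 41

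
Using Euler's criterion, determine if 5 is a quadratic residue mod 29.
By Euler's criterion: 5^{14} ≡ 1 (mod 29). Since this equals 1, 5 is a QR.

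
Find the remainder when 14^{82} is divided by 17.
By Fermat: 14^{16} ≡ 1 (mod 17). 82 = 5×16 + 2. So 14^{82} ≡ 14^{2} ≡ 9 (mod 17)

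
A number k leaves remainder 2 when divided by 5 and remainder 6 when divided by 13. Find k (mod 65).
M = 5 × 13 = 65. M₁ = 13, y₁ ≡ 2 (mod 5). M₂ = 5, y₂ ≡ 8 (mod 13). k = 2×13×2 + 6×5×8 ≡ 32 (mod 65)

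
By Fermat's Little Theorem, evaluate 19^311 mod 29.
By Fermat: 19^{28} ≡ 1 mod 29. 311 ≡ 3 mod 28. So 19^{311} ≡ 19^{3} ≡ 15 mod 29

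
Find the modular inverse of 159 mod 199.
Since 199 is prime, by Fermat 159^(-1) ≡ 159^{197} ≡ 194 (mod 199). Verify: 159 × 194 = 30846 ≡ 1 (mod 199)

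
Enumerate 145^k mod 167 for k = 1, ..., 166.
145^1, 145^2, ..., 145^{166} mod 167: [145, 150, 40, 122, 155, 97, 37, 21, 39, 144, 5, 57, 82, 33, 109, 107, 151, 18, 105, 28, 52, 25, 118, 76, 165, 44, 34, 87, 90, 24, 140, 93, 125, 89, 46, 157, 53, 3, 101, 116, 120, 32, 131, 124, 111, 63, 117, 98, 15, 4, 79, 99, 160, 154, 119, 54, 148, 84, 156, 75, 20, 61, 161, 132, 102, 94, 103, 72, 86, 112, 41, 100, 138, 137, 159, 9, 136, 14, 26, 96, 59, 38, 166, 22, 17, 127, 45, 12, 70, 130, 146, 128, 23, 162, 110, 85, 134, 58, 60, 16, 149, 62, 139, 115, 142, 49, 91, 2, 123, 133, 80, 77, 143, 27, 74, 42, 78, 121, 10, 114, 164, 66, 51, 47, 135, 36, 43, 56, 104, 50, 69, 152, 163, 88, 68, 7, 13, 48, 113, 19, 83, 11, 92, 147, 106, 6, 35, 65, 73, 64, 95, 81, 55, 126, 67, 29, 30, 8, 158, 31, 153, 141, 71, 108, 129, 1]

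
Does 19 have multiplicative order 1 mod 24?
Powers of 19 mod 24: 19^1≡19, 19^2≡1. 19^1≡19≢1, so ord ≠ 1. No, the actual order is 2.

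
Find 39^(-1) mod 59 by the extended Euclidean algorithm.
Extended GCD: 39(-3) + 59(2) = 1. So 39^(-1) ≡ -3 ≡ 56 mod 59. Verify: 39 × 56 = 2184 ≡ 1 mod 59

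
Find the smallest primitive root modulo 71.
g = 7. For each prime q|70: 7^{35}≡70, 7^{14}≡54, 7^{10}≡45, none ≡ 1, so ord_71(7) = 70 and 7 is a primitive root.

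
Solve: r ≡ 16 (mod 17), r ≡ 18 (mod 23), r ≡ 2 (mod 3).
M = 17 × 23 × 3 = 1173. M₁ = 69, y₁ ≡ 1 (mod 17). M₂ = 51, y₂ ≡ 14 (mod 23). M₃ = 391, y₃ ≡ 1 (mod 3). r = 16×69×1 + 18×51×14 + 2×391×1 ≡ 662 (mod 1173)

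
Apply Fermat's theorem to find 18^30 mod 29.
By Fermat: 18^{28} ≡ 1 mod 29. So 18^{30} = 18^{28} · 18^{2} ≡ 18^{2} ≡ 5 mod 29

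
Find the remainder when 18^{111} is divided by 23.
By Fermat: 18^{22} ≡ 1 (mod 23). 111 = 5×22 + 1. So 18^{111} ≡ 18^{1} ≡ 18 (mod 23)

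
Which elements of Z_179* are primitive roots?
There are φ(178) = 88 primitive roots mod 179: {2, 6, 7, 8, 10, 11, 18, 21, 23, 24, 26, 28, 30, 32, 33, 34, 35, 37, 38, 40, 41, 44, 50, 53, 54, 55, 58, 62, 63, 69, 71, 72, 73, 78, 79, 84, 86, 90, 91, 92, 94, 96, 97, 98, 99, 102, 103, 104, 105, 109, 111, 112, 113, 114, 115, 118, 119, 120, 122, 123, 127, 128, 130, 131, 132, 133, 134, 136, 137, 140, 143, 148, 150, 152, 154, 157, 159, 160, 162, 163, 164, 165, 166, 167, 170, 174, 175, 176}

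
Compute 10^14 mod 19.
By repeated squaring (mod 19): 10^{1}≡10, 10^{2}≡5, 10^{4}≡6, 10^{8}≡17. Then 10^{14} = 10^{8+4+2} ≡ 17 × 6 × 5 ≡ 16 (mod 19)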